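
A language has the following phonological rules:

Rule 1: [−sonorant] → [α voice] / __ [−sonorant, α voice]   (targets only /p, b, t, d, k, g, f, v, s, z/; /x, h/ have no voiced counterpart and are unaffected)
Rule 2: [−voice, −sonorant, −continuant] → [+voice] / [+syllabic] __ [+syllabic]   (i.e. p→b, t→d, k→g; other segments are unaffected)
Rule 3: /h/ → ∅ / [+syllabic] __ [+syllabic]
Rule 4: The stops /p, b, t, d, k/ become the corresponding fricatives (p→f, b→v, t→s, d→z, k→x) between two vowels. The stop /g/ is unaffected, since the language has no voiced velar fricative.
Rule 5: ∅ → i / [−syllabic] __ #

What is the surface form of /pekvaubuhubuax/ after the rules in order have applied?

pegvauvuuvuaxi

Rule 1 (regressive voicing assimilation): /k/ precedes the voiced obstruent /v/, so it voices to [g] by assimilation. /pekvaubuhubuax/ → pegvaubuhubuax.
Rule 2 (intervocalic voicing): no segment meets the environment; /pegvaubuhubuax/ is unchanged.
Rule 3 (intervocalic h-deletion): /h/ occurs between vowels /u/ and /u/, so it deletes. /pegvaubuhubuax/ → pegvaubuubuax.
Rule 4 (intervocalic spirantization): /b/ is a stop between vowels /u/ and /u/, so it spirantizes to the fricative [v]. /b/ is a stop between vowels /u/ and /u/, so it spirantizes to the fricative [v]. /pegvaubuubuax/ → pegvauvuuvuax.
Rule 5 (final i-epenthesis): the form ends in the consonant /x/, so [i] is inserted word-finally. /pegvauvuuvuax/ → pegvauvuuvuaxi.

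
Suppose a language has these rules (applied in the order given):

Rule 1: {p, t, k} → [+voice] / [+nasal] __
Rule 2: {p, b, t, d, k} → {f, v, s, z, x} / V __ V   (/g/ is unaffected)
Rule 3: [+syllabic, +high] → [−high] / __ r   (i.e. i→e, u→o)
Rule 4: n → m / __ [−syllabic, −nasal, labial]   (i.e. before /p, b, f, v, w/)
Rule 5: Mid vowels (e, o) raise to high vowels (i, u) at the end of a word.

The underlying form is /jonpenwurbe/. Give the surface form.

Rule 1 (post-nasal voicing): /p/ is a voiceless stop immediately after the nasal /n/, so it voices to [b]. /jonpenwurbe/ → jonbenwurbe.
Rule 2 (intervocalic spirantization): no segment meets the environment; /jonbenwurbe/ is unchanged.
Rule 3 (pre-rhotic lowering): /u/ is a high vowel immediately before /r/, so it lowers to [o]. /jonbenwurbe/ → jonbenworbe.
Rule 4 (nasal place assimilation): /n/ precedes the labial consonant /b/, so it assimilates in place to [m]. /n/ precedes the labial consonant /w/, so it assimilates in place to [m]. /jonbenworbe/ → jombemworbe.
Rule 5 (final vowel raising): /e/ is a mid vowel in word-final position, so it raises to [i]. /jombemworbe/ → jombemworbi.

jombemworbi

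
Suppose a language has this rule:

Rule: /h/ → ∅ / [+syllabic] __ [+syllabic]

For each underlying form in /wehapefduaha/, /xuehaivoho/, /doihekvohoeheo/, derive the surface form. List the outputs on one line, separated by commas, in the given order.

weapefduaa, xueaivoo, doiekvooeeo

/wehapefduaha/: /h/ occurs between vowels /e/ and /a/, so it deletes. /h/ occurs between vowels /a/ and /a/, so it deletes. → [weapefduaa].
/xuehaivoho/: /h/ occurs between vowels /e/ and /a/, so it deletes. /h/ occurs between vowels /o/ and /o/, so it deletes. → [xueaivoo].
/doihekvohoeheo/: /h/ occurs between vowels /i/ and /e/, so it deletes. /h/ occurs between vowels /o/ and /o/, so it deletes. /h/ occurs between vowels /e/ and /e/, so it deletes. → [doiekvooeeo].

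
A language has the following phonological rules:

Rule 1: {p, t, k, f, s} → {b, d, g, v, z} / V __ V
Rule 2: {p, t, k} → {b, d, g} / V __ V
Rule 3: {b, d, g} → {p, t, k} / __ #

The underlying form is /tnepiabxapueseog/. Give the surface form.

Rule 1 (intervocalic voicing): /p/ is a voiceless obstruent between vowels /e/ and /i/, so it voices to [b]. /p/ is a voiceless obstruent between vowels /a/ and /u/, so it voices to [b]. /s/ is a voiceless obstruent between vowels /e/ and /e/, so it voices to [z]. /tnepiabxapueseog/ → tnebiabxabuezeog.
Rule 2 (intervocalic voicing): no segment meets the environment; /tnebiabxabuezeog/ is unchanged.
Rule 3 (final devoicing): /g/ is a voiced stop in word-final position, so it devoices to [k]. /tnebiabxabuezeog/ → tnebiabxabuezeok.

tnebiabxabuezeok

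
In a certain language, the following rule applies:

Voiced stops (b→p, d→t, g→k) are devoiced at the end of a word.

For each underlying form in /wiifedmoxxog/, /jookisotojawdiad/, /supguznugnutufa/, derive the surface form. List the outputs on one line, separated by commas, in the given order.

wiifedmoxxok, jookisotojawdiat, supguznugnutufa

/wiifedmoxxog/: /g/ is a voiced stop in word-final position, so it devoices to [k]. → [wiifedmoxxok].
/jookisotojawdiad/: /d/ is a voiced stop in word-final position, so it devoices to [t]. → [jookisotojawdiat].
/supguznugnutufa/: the rule's environment is not met; surfaces unchanged as [supguznugnutufa].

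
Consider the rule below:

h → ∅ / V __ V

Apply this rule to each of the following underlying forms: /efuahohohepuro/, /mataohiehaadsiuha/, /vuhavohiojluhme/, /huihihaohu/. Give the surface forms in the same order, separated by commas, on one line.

efuaooepuro, mataoieaadsiua, vuavoiojluhme, huiiaou

/efuahohohepuro/: /h/ occurs between vowels /a/ and /o/, so it deletes. /h/ occurs between vowels /o/ and /o/, so it deletes. /h/ occurs between vowels /o/ and /e/, so it deletes. → [efuaooepuro].
/mataohiehaadsiuha/: /h/ occurs between vowels /o/ and /i/, so it deletes. /h/ occurs between vowels /e/ and /a/, so it deletes. /h/ occurs between vowels /u/ and /a/, so it deletes. → [mataoieaadsiua].
/vuhavohiojluhme/: /h/ occurs between vowels /u/ and /a/, so it deletes. /h/ occurs between vowels /o/ and /i/, so it deletes. → [vuavoiojluhme].
/huihihaohu/: /h/ occurs between vowels /i/ and /i/, so it deletes. /h/ occurs between vowels /i/ and /a/, so it deletes. /h/ occurs between vowels /o/ and /u/, so it deletes. → [huiiaou].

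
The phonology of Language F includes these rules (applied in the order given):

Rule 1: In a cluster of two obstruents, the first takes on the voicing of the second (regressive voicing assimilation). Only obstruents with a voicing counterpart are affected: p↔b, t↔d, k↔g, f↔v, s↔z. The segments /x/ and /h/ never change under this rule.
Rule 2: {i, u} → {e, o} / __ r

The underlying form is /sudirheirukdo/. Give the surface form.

suderheerugdo

Rule 1 (regressive voicing assimilation): /k/ precedes the voiced obstruent /d/, so it voices to [g] by assimilation. /sudirheirukdo/ → sudirheirugdo.
Rule 2 (pre-rhotic lowering): /i/ is a high vowel immediately before /r/, so it lowers to [e]. /i/ is a high vowel immediately before /r/, so it lowers to [e]. /sudirheirugdo/ → suderheerugdo.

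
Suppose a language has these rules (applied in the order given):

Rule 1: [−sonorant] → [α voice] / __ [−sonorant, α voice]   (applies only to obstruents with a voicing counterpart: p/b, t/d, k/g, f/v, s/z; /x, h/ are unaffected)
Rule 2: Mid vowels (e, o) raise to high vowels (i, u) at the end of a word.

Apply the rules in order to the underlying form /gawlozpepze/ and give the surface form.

Rule 1 (regressive voicing assimilation): /z/ precedes the voiceless obstruent /p/, so it devoices to [s] by assimilation. /p/ precedes the voiced obstruent /z/, so it voices to [b] by assimilation. /gawlozpepze/ → gawlospebze.
Rule 2 (final vowel raising): /e/ is a mid vowel in word-final position, so it raises to [i]. /gawlospebze/ → gawlospebzi.

gawlospebzi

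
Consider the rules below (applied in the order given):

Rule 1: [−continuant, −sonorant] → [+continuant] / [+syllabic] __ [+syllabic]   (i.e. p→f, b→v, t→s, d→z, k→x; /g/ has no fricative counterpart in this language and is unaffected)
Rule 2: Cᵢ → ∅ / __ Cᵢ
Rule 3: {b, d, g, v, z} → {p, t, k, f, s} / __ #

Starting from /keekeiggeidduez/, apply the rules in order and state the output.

Rule 1 (intervocalic spirantization): /k/ is a stop between vowels /e/ and /e/, so it spirantizes to the fricative [x]. /keekeiggeidduez/ → keexeiggeidduez.
Rule 2 (degemination): /gg/ is a geminate; the first /g/ deletes. /dd/ is a geminate; the first /d/ deletes. /keexeiggeidduez/ → keexeigeiduez.
Rule 3 (final devoicing): /z/ is a voiced obstruent in word-final position, so it devoices to [s]. /keexeigeiduez/ → keexeigeidues.

keexeigeidues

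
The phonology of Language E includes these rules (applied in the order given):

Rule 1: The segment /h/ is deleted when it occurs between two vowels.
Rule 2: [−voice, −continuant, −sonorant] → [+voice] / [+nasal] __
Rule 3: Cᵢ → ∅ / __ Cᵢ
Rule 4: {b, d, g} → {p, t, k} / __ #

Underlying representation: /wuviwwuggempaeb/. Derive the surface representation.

wuviwugembaep

Rule 1 (intervocalic h-deletion): no segment meets the environment; /wuviwwuggempaeb/ is unchanged.
Rule 2 (post-nasal voicing): /p/ is a voiceless stop immediately after the nasal /m/, so it voices to [b]. /wuviwwuggempaeb/ → wuviwwuggembaeb.
Rule 3 (degemination): /ww/ is a geminate; the first /w/ deletes. /gg/ is a geminate; the first /g/ deletes. /wuviwwuggembaeb/ → wuviwugembaeb.
Rule 4 (final devoicing): /b/ is a voiced stop in word-final position, so it devoices to [p]. /wuviwugembaeb/ → wuviwugembaep.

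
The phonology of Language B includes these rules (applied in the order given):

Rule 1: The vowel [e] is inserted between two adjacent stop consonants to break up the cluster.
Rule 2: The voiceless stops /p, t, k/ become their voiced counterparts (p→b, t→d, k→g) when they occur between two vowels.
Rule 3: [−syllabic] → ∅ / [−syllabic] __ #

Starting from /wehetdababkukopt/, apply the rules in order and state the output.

wehededababegugobet

Rule 1 (stop-cluster e-epenthesis): /t/ and /d/ form a stop–stop cluster, so [e] is inserted between them. /b/ and /k/ form a stop–stop cluster, so [e] is inserted between them. /p/ and /t/ form a stop–stop cluster, so [e] is inserted between them. /wehetdababkukopt/ → wehetedababekukopet.
Rule 2 (intervocalic voicing): /t/ is a voiceless stop between vowels /e/ and /e/, so it voices to [d]. /k/ is a voiceless stop between vowels /e/ and /u/, so it voices to [g]. /k/ is a voiceless stop between vowels /u/ and /o/, so it voices to [g]. /p/ is a voiceless stop between vowels /o/ and /e/, so it voices to [b]. /wehetedababekukopet/ → wehededababegugobet.
Rule 3 (final cluster simplification): no segment meets the environment; /wehededababegugobet/ is unchanged.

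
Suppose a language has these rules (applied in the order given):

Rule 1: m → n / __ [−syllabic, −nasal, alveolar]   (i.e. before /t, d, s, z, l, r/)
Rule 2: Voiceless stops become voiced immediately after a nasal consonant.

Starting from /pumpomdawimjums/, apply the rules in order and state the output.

pumbondawimjuns

Rule 1 (nasal place assimilation): /m/ precedes the alveolar consonant /d/, so it assimilates in place to [n]. /m/ precedes the alveolar consonant /s/, so it assimilates in place to [n]. /pumpomdawimjums/ → pumpondawimjuns.
Rule 2 (post-nasal voicing): /p/ is a voiceless stop immediately after the nasal /m/, so it voices to [b]. /pumpondawimjuns/ → pumbondawimjuns.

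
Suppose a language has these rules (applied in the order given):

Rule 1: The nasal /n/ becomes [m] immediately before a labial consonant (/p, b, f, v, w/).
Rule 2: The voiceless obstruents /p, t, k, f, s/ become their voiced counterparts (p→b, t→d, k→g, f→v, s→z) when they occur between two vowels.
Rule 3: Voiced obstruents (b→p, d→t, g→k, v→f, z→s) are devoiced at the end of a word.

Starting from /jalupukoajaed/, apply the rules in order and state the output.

jalubugoajaet

Rule 1 (nasal place assimilation): no segment meets the environment; /jalupukoajaed/ is unchanged.
Rule 2 (intervocalic voicing): /p/ is a voiceless obstruent between vowels /u/ and /u/, so it voices to [b]. /k/ is a voiceless obstruent between vowels /u/ and /o/, so it voices to [g]. /jalupukoajaed/ → jalubugoajaed.
Rule 3 (final devoicing): /d/ is a voiced obstruent in word-final position, so it devoices to [t]. /jalubugoajaed/ → jalubugoajaet.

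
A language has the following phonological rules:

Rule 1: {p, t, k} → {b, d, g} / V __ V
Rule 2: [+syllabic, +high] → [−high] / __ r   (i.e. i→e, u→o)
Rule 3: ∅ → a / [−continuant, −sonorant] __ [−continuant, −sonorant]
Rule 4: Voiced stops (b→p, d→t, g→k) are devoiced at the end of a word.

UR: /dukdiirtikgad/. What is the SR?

Rule 1 (intervocalic voicing): no segment meets the environment; /dukdiirtikgad/ is unchanged.
Rule 2 (pre-rhotic lowering): /i/ is a high vowel immediately before /r/, so it lowers to [e]. /dukdiirtikgad/ → dukdiertikgad.
Rule 3 (stop-cluster a-epenthesis): /k/ and /d/ form a stop–stop cluster, so [a] is inserted between them. /k/ and /g/ form a stop–stop cluster, so [a] is inserted between them. /dukdiertikgad/ → dukadiertikagad.
Rule 4 (final devoicing): /d/ is a voiced stop in word-final position, so it devoices to [t]. /dukadiertikagad/ → dukadiertikagat.

dukadiertikagat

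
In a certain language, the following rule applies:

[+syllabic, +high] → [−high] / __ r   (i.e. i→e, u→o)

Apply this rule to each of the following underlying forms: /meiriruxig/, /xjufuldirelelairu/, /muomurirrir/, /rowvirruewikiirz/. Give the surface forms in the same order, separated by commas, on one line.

/meiriruxig/: /i/ is a high vowel immediately before /r/, so it lowers to [e]. /i/ is a high vowel immediately before /r/, so it lowers to [e]. → [meereruxig].
/xjufuldirelelairu/: /i/ is a high vowel immediately before /r/, so it lowers to [e]. /i/ is a high vowel immediately before /r/, so it lowers to [e]. → [xjufulderelelaeru].
/muomurirrir/: /u/ is a high vowel immediately before /r/, so it lowers to [o]. /i/ is a high vowel immediately before /r/, so it lowers to [e]. /i/ is a high vowel immediately before /r/, so it lowers to [e]. → [muomorerrer].
/rowvirruewikiirz/: /i/ is a high vowel immediately before /r/, so it lowers to [e]. /i/ is a high vowel immediately before /r/, so it lowers to [e]. → [rowverruewikierz].

meereruxig, xjufulderelelaeru, muomorerrer, rowverruewikierz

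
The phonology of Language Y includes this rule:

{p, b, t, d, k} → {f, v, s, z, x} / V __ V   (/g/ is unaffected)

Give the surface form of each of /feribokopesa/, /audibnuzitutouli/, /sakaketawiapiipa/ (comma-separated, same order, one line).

ferivoxofesa, auzibnuzisusouli, saxaxesawiafiifa

/feribokopesa/: /b/ is a stop between vowels /i/ and /o/, so it spirantizes to the fricative [v]. /k/ is a stop between vowels /o/ and /o/, so it spirantizes to the fricative [x]. /p/ is a stop between vowels /o/ and /e/, so it spirantizes to the fricative [f]. → [ferivoxofesa].
/audibnuzitutouli/: /d/ is a stop between vowels /u/ and /i/, so it spirantizes to the fricative [z]. /t/ is a stop between vowels /i/ and /u/, so it spirantizes to the fricative [s]. /t/ is a stop between vowels /u/ and /o/, so it spirantizes to the fricative [s]. → [auzibnuzisusouli].
/sakaketawiapiipa/: /k/ is a stop between vowels /a/ and /a/, so it spirantizes to the fricative [x]. /k/ is a stop between vowels /a/ and /e/, so it spirantizes to the fricative [x]. /t/ is a stop between vowels /e/ and /a/, so it spirantizes to the fricative [s]. /p/ is a stop between vowels /a/ and /i/, so it spirantizes to the fricative [f]. /p/ is a stop between vowels /i/ and /a/, so it spirantizes to the fricative [f]. → [saxaxesawiafiifa].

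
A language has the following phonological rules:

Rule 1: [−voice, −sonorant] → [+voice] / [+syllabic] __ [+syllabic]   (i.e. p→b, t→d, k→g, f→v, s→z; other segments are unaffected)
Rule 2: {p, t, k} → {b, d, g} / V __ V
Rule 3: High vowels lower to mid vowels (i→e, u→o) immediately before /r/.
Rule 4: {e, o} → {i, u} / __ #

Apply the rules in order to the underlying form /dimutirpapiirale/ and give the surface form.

dimuderpabierali

Rule 1 (intervocalic voicing): /t/ is a voiceless obstruent between vowels /u/ and /i/, so it voices to [d]. /p/ is a voiceless obstruent between vowels /a/ and /i/, so it voices to [b]. /dimutirpapiirale/ → dimudirpabiirale.
Rule 2 (intervocalic voicing): no segment meets the environment; /dimudirpabiirale/ is unchanged.
Rule 3 (pre-rhotic lowering): /i/ is a high vowel immediately before /r/, so it lowers to [e]. /i/ is a high vowel immediately before /r/, so it lowers to [e]. /dimudirpabiirale/ → dimuderpabierale.
Rule 4 (final vowel raising): /e/ is a mid vowel in word-final position, so it raises to [i]. /dimuderpabierale/ → dimuderpabierali.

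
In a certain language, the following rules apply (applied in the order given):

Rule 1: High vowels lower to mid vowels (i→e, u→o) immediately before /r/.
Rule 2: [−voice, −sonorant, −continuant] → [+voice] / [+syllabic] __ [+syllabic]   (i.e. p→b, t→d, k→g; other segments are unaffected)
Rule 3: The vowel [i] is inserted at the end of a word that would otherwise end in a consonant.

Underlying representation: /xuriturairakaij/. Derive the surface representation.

Rule 1 (pre-rhotic lowering): /u/ is a high vowel immediately before /r/, so it lowers to [o]. /u/ is a high vowel immediately before /r/, so it lowers to [o]. /i/ is a high vowel immediately before /r/, so it lowers to [e]. /xuriturairakaij/ → xoritoraerakaij.
Rule 2 (intervocalic voicing): /t/ is a voiceless stop between vowels /i/ and /o/, so it voices to [d]. /k/ is a voiceless stop between vowels /a/ and /a/, so it voices to [g]. /xoritoraerakaij/ → xoridoraeragaij.
Rule 3 (final i-epenthesis): the form ends in the consonant /j/, so [i] is inserted word-finally. /xoridoraeragaij/ → xoridoraeragaiji.

xoridoraeragaiji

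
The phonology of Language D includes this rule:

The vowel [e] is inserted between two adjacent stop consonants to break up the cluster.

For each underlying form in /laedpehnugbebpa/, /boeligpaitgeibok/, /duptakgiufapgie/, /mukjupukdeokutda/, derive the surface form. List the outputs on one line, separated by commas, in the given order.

laedepehnugebebepa, boeligepaitegeibok, dupetakegiufapegie, mukjupukedeokuteda

/laedpehnugbebpa/: /d/ and /p/ form a stop–stop cluster, so [e] is inserted between them. /g/ and /b/ form a stop–stop cluster, so [e] is inserted between them. /b/ and /p/ form a stop–stop cluster, so [e] is inserted between them. → [laedepehnugebebepa].
/boeligpaitgeibok/: /g/ and /p/ form a stop–stop cluster, so [e] is inserted between them. /t/ and /g/ form a stop–stop cluster, so [e] is inserted between them. → [boeligepaitegeibok].
/duptakgiufapgie/: /p/ and /t/ form a stop–stop cluster, so [e] is inserted between them. /k/ and /g/ form a stop–stop cluster, so [e] is inserted between them. /p/ and /g/ form a stop–stop cluster, so [e] is inserted between them. → [dupetakegiufapegie].
/mukjupukdeokutda/: /k/ and /d/ form a stop–stop cluster, so [e] is inserted between them. /t/ and /d/ form a stop–stop cluster, so [e] is inserted between them. → [mukjupukedeokuteda].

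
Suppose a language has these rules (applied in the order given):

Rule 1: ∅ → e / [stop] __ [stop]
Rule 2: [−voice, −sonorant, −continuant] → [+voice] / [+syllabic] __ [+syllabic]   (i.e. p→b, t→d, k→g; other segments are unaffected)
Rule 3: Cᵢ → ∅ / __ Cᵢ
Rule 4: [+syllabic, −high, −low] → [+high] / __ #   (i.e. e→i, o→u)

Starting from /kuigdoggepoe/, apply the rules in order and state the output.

kuigedogegeboi

Rule 1 (stop-cluster e-epenthesis): /g/ and /d/ form a stop–stop cluster, so [e] is inserted between them. /g/ and /g/ form a stop–stop cluster, so [e] is inserted between them. /kuigdoggepoe/ → kuigedogegepoe.
Rule 2 (intervocalic voicing): /p/ is a voiceless stop between vowels /e/ and /o/, so it voices to [b]. /kuigedogegepoe/ → kuigedogegeboe.
Rule 3 (degemination): no segment meets the environment; /kuigedogegeboe/ is unchanged.
Rule 4 (final vowel raising): /e/ is a mid vowel in word-final position, so it raises to [i]. /kuigedogegeboe/ → kuigedogegeboi.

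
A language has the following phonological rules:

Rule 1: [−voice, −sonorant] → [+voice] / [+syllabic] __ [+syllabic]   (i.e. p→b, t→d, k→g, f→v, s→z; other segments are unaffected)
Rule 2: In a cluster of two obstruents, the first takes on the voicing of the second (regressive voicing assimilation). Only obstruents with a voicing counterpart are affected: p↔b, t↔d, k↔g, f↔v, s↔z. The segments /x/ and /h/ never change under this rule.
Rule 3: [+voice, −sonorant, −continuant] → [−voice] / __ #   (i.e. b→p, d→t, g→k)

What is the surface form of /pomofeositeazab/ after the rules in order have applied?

Rule 1 (intervocalic voicing): /f/ is a voiceless obstruent between vowels /o/ and /e/, so it voices to [v]. /s/ is a voiceless obstruent between vowels /o/ and /i/, so it voices to [z]. /t/ is a voiceless obstruent between vowels /i/ and /e/, so it voices to [d]. /pomofeositeazab/ → pomoveozideazab.
Rule 2 (regressive voicing assimilation): no segment meets the environment; /pomoveozideazab/ is unchanged.
Rule 3 (final devoicing): /b/ is a voiced stop in word-final position, so it devoices to [p]. /pomoveozideazab/ → pomoveozideazap.

pomoveozideazap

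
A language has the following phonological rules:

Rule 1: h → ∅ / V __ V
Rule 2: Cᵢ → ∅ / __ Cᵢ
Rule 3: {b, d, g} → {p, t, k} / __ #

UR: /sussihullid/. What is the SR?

Rule 1 (intervocalic h-deletion): /h/ occurs between vowels /i/ and /u/, so it deletes. /sussihullid/ → sussiullid.
Rule 2 (degemination): /ss/ is a geminate; the first /s/ deletes. /ll/ is a geminate; the first /l/ deletes. /sussiullid/ → susiulid.
Rule 3 (final devoicing): /d/ is a voiced stop in word-final position, so it devoices to [t]. /susiulid/ → susiulit.

susiulit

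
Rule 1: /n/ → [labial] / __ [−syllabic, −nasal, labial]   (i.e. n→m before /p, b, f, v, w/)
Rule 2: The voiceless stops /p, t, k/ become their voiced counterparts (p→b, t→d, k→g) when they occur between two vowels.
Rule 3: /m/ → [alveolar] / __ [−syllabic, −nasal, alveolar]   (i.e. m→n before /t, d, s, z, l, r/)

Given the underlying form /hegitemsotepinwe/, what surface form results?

Rule 1 (nasal place assimilation): /n/ precedes the labial consonant /w/, so it assimilates in place to [m]. /hegitemsotepinwe/ → hegitemsotepimwe.
Rule 2 (intervocalic voicing): /t/ is a voiceless stop between vowels /i/ and /e/, so it voices to [d]. /t/ is a voiceless stop between vowels /o/ and /e/, so it voices to [d]. /p/ is a voiceless stop between vowels /e/ and /i/, so it voices to [b]. /hegitemsotepimwe/ → hegidemsodebimwe.
Rule 3 (nasal place assimilation): /m/ precedes the alveolar consonant /s/, so it assimilates in place to [n]. /hegidemsodebimwe/ → hegidensodebimwe.

hegidensodebimwe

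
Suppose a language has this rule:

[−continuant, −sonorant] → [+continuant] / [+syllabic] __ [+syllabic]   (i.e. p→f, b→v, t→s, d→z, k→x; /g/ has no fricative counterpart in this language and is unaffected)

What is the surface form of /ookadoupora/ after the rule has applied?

/k/ is a stop between vowels /o/ and /a/, so it spirantizes to the fricative [x].
/d/ is a stop between vowels /a/ and /o/, so it spirantizes to the fricative [z].
/p/ is a stop between vowels /u/ and /o/, so it spirantizes to the fricative [f].
Surface form: [ooxazoufora].

ooxazoufora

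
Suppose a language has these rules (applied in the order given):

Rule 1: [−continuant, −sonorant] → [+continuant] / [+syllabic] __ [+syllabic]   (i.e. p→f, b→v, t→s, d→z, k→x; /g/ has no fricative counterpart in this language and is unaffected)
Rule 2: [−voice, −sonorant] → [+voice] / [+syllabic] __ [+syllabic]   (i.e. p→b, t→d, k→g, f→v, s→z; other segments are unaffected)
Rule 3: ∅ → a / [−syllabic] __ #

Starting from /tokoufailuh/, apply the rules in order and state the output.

toxouvailuha

Rule 1 (intervocalic spirantization): /k/ is a stop between vowels /o/ and /o/, so it spirantizes to the fricative [x]. /tokoufailuh/ → toxoufailuh.
Rule 2 (intervocalic voicing): /f/ is a voiceless obstruent between vowels /u/ and /a/, so it voices to [v]. /toxoufailuh/ → toxouvailuh.
Rule 3 (final a-epenthesis): the form ends in the consonant /h/, so [a] is inserted word-finally. /toxouvailuh/ → toxouvailuha.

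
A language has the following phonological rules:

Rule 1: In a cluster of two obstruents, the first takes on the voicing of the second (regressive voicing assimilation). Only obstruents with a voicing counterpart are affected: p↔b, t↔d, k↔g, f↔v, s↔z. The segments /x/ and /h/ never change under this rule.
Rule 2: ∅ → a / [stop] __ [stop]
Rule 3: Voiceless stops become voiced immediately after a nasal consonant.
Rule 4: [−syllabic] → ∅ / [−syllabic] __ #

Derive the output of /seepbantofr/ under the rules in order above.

Rule 1 (regressive voicing assimilation): /p/ precedes the voiced obstruent /b/, so it voices to [b] by assimilation. /seepbantofr/ → seebbantofr.
Rule 2 (stop-cluster a-epenthesis): /b/ and /b/ form a stop–stop cluster, so [a] is inserted between them. /seebbantofr/ → seebabantofr.
Rule 3 (post-nasal voicing): /t/ is a voiceless stop immediately after the nasal /n/, so it voices to [d]. /seebabantofr/ → seebabandofr.
Rule 4 (final cluster simplification): /r/ is the second consonant of a word-final cluster /fr/, so it deletes. /seebabandofr/ → seebabandof.

seebabandof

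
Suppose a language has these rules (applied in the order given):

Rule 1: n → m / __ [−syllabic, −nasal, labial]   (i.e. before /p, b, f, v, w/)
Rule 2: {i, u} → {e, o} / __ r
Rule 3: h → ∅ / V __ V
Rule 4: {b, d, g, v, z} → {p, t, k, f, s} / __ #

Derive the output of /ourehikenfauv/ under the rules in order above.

Rule 1 (nasal place assimilation): /n/ precedes the labial consonant /f/, so it assimilates in place to [m]. /ourehikenfauv/ → ourehikemfauv.
Rule 2 (pre-rhotic lowering): /u/ is a high vowel immediately before /r/, so it lowers to [o]. /ourehikemfauv/ → oorehikemfauv.
Rule 3 (intervocalic h-deletion): /h/ occurs between vowels /e/ and /i/, so it deletes. /oorehikemfauv/ → ooreikemfauv.
Rule 4 (final devoicing): /v/ is a voiced obstruent in word-final position, so it devoices to [f]. /ooreikemfauv/ → ooreikemfauf.

ooreikemfauf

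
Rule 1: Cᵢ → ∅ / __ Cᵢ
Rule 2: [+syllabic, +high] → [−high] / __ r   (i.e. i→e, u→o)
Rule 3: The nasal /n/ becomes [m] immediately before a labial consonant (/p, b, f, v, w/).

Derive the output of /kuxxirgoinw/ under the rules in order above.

Rule 1 (degemination): /xx/ is a geminate; the first /x/ deletes. /kuxxirgoinw/ → kuxirgoinw.
Rule 2 (pre-rhotic lowering): /i/ is a high vowel immediately before /r/, so it lowers to [e]. /kuxirgoinw/ → kuxergoinw.
Rule 3 (nasal place assimilation): /n/ precedes the labial consonant /w/, so it assimilates in place to [m]. /kuxergoinw/ → kuxergoimw.

kuxergoimw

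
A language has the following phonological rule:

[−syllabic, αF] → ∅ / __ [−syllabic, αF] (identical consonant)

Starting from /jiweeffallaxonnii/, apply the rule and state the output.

jiweefalaxonii

/ff/ is a geminate; the first /f/ deletes.
/ll/ is a geminate; the first /l/ deletes.
/nn/ is a geminate; the first /n/ deletes.
Surface form: [jiweefalaxonii].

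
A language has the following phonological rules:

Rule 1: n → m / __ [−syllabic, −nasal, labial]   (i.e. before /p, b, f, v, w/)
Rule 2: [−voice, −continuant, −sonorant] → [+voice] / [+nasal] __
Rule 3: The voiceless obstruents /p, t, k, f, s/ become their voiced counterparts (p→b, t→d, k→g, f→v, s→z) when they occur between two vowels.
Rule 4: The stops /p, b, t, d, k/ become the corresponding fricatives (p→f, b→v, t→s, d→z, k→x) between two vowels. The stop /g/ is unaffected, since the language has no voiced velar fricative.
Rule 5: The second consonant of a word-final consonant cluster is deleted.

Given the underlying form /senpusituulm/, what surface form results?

sembuzizuul

Rule 1 (nasal place assimilation): /n/ precedes the labial consonant /p/, so it assimilates in place to [m]. /senpusituulm/ → sempusituulm.
Rule 2 (post-nasal voicing): /p/ is a voiceless stop immediately after the nasal /m/, so it voices to [b]. /sempusituulm/ → sembusituulm.
Rule 3 (intervocalic voicing): /s/ is a voiceless obstruent between vowels /u/ and /i/, so it voices to [z]. /t/ is a voiceless obstruent between vowels /i/ and /u/, so it voices to [d]. /sembusituulm/ → sembuziduulm.
Rule 4 (intervocalic spirantization): /d/ is a stop between vowels /i/ and /u/, so it spirantizes to the fricative [z]. /sembuziduulm/ → sembuzizuulm.
Rule 5 (final cluster simplification): /m/ is the second consonant of a word-final cluster /lm/, so it deletes. /sembuzizuulm/ → sembuzizuul.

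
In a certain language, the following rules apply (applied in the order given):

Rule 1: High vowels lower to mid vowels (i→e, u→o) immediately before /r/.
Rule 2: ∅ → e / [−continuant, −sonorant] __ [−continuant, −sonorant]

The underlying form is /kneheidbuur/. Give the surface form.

kneheidebuor

Rule 1 (pre-rhotic lowering): /u/ is a high vowel immediately before /r/, so it lowers to [o]. /kneheidbuur/ → kneheidbuor.
Rule 2 (stop-cluster e-epenthesis): /d/ and /b/ form a stop–stop cluster, so [e] is inserted between them. /kneheidbuor/ → kneheidebuor.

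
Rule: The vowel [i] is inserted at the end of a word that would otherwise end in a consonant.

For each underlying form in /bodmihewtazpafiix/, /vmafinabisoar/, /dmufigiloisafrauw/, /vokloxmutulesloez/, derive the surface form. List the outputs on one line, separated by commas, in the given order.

/bodmihewtazpafiix/: the form ends in the consonant /x/, so [i] is inserted word-finally. → [bodmihewtazpafiixi].
/vmafinabisoar/: the form ends in the consonant /r/, so [i] is inserted word-finally. → [vmafinabisoari].
/dmufigiloisafrauw/: the form ends in the consonant /w/, so [i] is inserted word-finally. → [dmufigiloisafrauwi].
/vokloxmutulesloez/: the form ends in the consonant /z/, so [i] is inserted word-finally. → [vokloxmutulesloezi].

bodmihewtazpafiixi, vmafinabisoari, dmufigiloisafrauwi, vokloxmutulesloezi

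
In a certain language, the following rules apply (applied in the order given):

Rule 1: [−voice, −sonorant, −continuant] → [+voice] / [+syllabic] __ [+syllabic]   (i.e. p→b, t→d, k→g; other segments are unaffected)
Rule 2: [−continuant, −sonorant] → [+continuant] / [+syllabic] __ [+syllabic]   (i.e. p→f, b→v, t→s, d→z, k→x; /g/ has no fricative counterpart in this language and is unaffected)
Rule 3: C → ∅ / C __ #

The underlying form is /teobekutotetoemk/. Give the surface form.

Rule 1 (intervocalic voicing): /k/ is a voiceless stop between vowels /e/ and /u/, so it voices to [g]. /t/ is a voiceless stop between vowels /u/ and /o/, so it voices to [d]. /t/ is a voiceless stop between vowels /o/ and /e/, so it voices to [d]. /t/ is a voiceless stop between vowels /e/ and /o/, so it voices to [d]. /teobekutotetoemk/ → teobegudodedoemk.
Rule 2 (intervocalic spirantization): /b/ is a stop between vowels /o/ and /e/, so it spirantizes to the fricative [v]. /d/ is a stop between vowels /u/ and /o/, so it spirantizes to the fricative [z]. /d/ is a stop between vowels /o/ and /e/, so it spirantizes to the fricative [z]. /d/ is a stop between vowels /e/ and /o/, so it spirantizes to the fricative [z]. /teobegudodedoemk/ → teoveguzozezoemk.
Rule 3 (final cluster simplification): /k/ is the second consonant of a word-final cluster /mk/, so it deletes. /teoveguzozezoemk/ → teoveguzozezoem.

teoveguzozezoem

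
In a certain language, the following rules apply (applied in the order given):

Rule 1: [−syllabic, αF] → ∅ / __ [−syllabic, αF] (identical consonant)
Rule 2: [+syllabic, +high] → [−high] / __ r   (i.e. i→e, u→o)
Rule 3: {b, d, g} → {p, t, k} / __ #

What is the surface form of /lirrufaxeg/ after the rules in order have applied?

lerufaxek

Rule 1 (degemination): /rr/ is a geminate; the first /r/ deletes. /lirrufaxeg/ → lirufaxeg.
Rule 2 (pre-rhotic lowering): /i/ is a high vowel immediately before /r/, so it lowers to [e]. /lirufaxeg/ → lerufaxeg.
Rule 3 (final devoicing): /g/ is a voiced stop in word-final position, so it devoices to [k]. /lerufaxeg/ → lerufaxek.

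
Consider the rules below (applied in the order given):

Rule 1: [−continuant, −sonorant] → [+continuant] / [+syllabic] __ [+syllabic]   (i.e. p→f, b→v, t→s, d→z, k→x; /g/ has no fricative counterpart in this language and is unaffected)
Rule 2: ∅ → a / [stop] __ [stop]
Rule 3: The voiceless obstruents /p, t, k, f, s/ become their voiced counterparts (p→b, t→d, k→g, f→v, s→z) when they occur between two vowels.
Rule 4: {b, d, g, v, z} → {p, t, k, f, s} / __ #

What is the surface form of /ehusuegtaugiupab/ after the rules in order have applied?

ehuzuegadaugiuvap

Rule 1 (intervocalic spirantization): /p/ is a stop between vowels /u/ and /a/, so it spirantizes to the fricative [f]. /ehusuegtaugiupab/ → ehusuegtaugiufab.
Rule 2 (stop-cluster a-epenthesis): /g/ and /t/ form a stop–stop cluster, so [a] is inserted between them. /ehusuegtaugiufab/ → ehusuegataugiufab.
Rule 3 (intervocalic voicing): /s/ is a voiceless obstruent between vowels /u/ and /u/, so it voices to [z]. /t/ is a voiceless obstruent between vowels /a/ and /a/, so it voices to [d]. /f/ is a voiceless obstruent between vowels /u/ and /a/, so it voices to [v]. /ehusuegataugiufab/ → ehuzuegadaugiuvab.
Rule 4 (final devoicing): /b/ is a voiced obstruent in word-final position, so it devoices to [p]. /ehuzuegadaugiuvab/ → ehuzuegadaugiuvap.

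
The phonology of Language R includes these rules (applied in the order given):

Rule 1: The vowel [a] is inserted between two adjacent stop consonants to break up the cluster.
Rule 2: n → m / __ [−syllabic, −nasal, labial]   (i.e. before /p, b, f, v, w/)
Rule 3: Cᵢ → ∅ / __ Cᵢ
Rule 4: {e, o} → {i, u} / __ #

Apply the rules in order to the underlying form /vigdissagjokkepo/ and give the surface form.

vigadisagjokakepu

Rule 1 (stop-cluster a-epenthesis): /g/ and /d/ form a stop–stop cluster, so [a] is inserted between them. /k/ and /k/ form a stop–stop cluster, so [a] is inserted between them. /vigdissagjokkepo/ → vigadissagjokakepo.
Rule 2 (nasal place assimilation): no segment meets the environment; /vigadissagjokakepo/ is unchanged.
Rule 3 (degemination): /ss/ is a geminate; the first /s/ deletes. /vigadissagjokakepo/ → vigadisagjokakepo.
Rule 4 (final vowel raising): /o/ is a mid vowel in word-final position, so it raises to [u]. /vigadisagjokakepo/ → vigadisagjokakepu.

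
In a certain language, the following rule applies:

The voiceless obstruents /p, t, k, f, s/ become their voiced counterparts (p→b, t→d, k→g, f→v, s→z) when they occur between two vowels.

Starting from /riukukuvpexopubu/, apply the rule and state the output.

/k/ is a voiceless obstruent between vowels /u/ and /u/, so it voices to [g].
/k/ is a voiceless obstruent between vowels /u/ and /u/, so it voices to [g].
/p/ is a voiceless obstruent between vowels /o/ and /u/, so it voices to [b].
Surface form: [riuguguvpexobubu].

riuguguvpexobubu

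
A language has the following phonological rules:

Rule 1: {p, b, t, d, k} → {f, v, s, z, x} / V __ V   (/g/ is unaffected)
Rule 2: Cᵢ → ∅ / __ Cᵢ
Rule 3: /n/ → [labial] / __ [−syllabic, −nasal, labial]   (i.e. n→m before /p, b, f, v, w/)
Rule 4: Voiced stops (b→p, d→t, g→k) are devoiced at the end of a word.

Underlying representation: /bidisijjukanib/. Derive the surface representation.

bizisijuxanip

Rule 1 (intervocalic spirantization): /d/ is a stop between vowels /i/ and /i/, so it spirantizes to the fricative [z]. /k/ is a stop between vowels /u/ and /a/, so it spirantizes to the fricative [x]. /bidisijjukanib/ → bizisijjuxanib.
Rule 2 (degemination): /jj/ is a geminate; the first /j/ deletes. /bizisijjuxanib/ → bizisijuxanib.
Rule 3 (nasal place assimilation): no segment meets the environment; /bizisijuxanib/ is unchanged.
Rule 4 (final devoicing): /b/ is a voiced stop in word-final position, so it devoices to [p]. /bizisijuxanib/ → bizisijuxanip.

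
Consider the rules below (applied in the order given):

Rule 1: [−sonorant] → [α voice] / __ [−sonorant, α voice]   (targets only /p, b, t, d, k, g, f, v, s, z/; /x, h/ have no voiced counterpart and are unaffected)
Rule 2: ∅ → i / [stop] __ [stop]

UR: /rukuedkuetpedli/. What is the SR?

rukuetikuetipedli

Rule 1 (regressive voicing assimilation): /d/ precedes the voiceless obstruent /k/, so it devoices to [t] by assimilation. /rukuedkuetpedli/ → rukuetkuetpedli.
Rule 2 (stop-cluster i-epenthesis): /t/ and /k/ form a stop–stop cluster, so [i] is inserted between them. /t/ and /p/ form a stop–stop cluster, so [i] is inserted between them. /rukuetkuetpedli/ → rukuetikuetipedli.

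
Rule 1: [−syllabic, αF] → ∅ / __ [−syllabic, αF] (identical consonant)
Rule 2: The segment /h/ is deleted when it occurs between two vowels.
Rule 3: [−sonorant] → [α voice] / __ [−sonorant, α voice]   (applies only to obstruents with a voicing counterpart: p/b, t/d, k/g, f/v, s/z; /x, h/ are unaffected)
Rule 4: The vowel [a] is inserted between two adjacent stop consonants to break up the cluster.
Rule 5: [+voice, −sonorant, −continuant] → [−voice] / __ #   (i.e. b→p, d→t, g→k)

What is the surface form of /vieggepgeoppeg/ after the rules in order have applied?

viegebageopek

Rule 1 (degemination): /gg/ is a geminate; the first /g/ deletes. /pp/ is a geminate; the first /p/ deletes. /vieggepgeoppeg/ → viegepgeopeg.
Rule 2 (intervocalic h-deletion): no segment meets the environment; /viegepgeopeg/ is unchanged.
Rule 3 (regressive voicing assimilation): /p/ precedes the voiced obstruent /g/, so it voices to [b] by assimilation. /viegepgeopeg/ → viegebgeopeg.
Rule 4 (stop-cluster a-epenthesis): /b/ and /g/ form a stop–stop cluster, so [a] is inserted between them. /viegebgeopeg/ → viegebageopeg.
Rule 5 (final devoicing): /g/ is a voiced stop in word-final position, so it devoices to [k]. /viegebageopeg/ → viegebageopek.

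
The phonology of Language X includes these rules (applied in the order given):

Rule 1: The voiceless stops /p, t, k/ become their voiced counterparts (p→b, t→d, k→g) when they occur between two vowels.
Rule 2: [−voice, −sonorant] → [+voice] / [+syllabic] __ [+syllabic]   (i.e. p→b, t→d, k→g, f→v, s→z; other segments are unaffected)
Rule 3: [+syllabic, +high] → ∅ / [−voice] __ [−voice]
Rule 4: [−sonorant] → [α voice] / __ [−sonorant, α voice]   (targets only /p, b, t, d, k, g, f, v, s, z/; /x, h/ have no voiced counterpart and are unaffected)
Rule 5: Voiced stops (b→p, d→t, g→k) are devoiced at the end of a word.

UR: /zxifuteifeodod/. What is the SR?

sxivudeiveodot

Rule 1 (intervocalic voicing): /t/ is a voiceless stop between vowels /u/ and /e/, so it voices to [d]. /zxifuteifeodod/ → zxifudeifeodod.
Rule 2 (intervocalic voicing): /f/ is a voiceless obstruent between vowels /i/ and /u/, so it voices to [v]. /f/ is a voiceless obstruent between vowels /i/ and /e/, so it voices to [v]. /zxifudeifeodod/ → zxivudeiveodod.
Rule 3 (high vowel syncope): no segment meets the environment; /zxivudeiveodod/ is unchanged.
Rule 4 (regressive voicing assimilation): /z/ precedes the voiceless obstruent /x/, so it devoices to [s] by assimilation. /zxivudeiveodod/ → sxivudeiveodod.
Rule 5 (final devoicing): /d/ is a voiced stop in word-final position, so it devoices to [t]. /sxivudeiveodod/ → sxivudeiveodot.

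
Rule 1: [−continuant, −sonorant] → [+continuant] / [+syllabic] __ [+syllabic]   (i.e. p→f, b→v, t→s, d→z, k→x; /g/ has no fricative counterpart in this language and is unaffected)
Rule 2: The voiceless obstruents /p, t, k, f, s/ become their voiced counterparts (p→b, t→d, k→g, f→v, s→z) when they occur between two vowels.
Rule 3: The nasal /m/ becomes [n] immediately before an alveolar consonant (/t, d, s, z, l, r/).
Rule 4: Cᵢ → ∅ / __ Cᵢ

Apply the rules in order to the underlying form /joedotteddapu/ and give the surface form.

Rule 1 (intervocalic spirantization): /d/ is a stop between vowels /e/ and /o/, so it spirantizes to the fricative [z]. /p/ is a stop between vowels /a/ and /u/, so it spirantizes to the fricative [f]. /joedotteddapu/ → joezotteddafu.
Rule 2 (intervocalic voicing): /f/ is a voiceless obstruent between vowels /a/ and /u/, so it voices to [v]. /joezotteddafu/ → joezotteddavu.
Rule 3 (nasal place assimilation): no segment meets the environment; /joezotteddavu/ is unchanged.
Rule 4 (degemination): /tt/ is a geminate; the first /t/ deletes. /dd/ is a geminate; the first /d/ deletes. /joezotteddavu/ → joezotedavu.

joezotedavu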